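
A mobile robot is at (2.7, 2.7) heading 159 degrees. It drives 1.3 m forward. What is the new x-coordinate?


x_new = x0 + d*cos(theta)
= 2.7 + 1.3*cos(159)
= 2.7 + -1.2137
= 1.4863


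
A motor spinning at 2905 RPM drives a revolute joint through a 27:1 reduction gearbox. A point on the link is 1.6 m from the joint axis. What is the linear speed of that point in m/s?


omega_motor = 2905 * 2*pi/60 = 304.2109 rad/s
omega_joint = omega_motor / 27 = 11.2671 rad/s
v = omega_joint * r = 11.2671 * 1.6
= 18.0273 m/s


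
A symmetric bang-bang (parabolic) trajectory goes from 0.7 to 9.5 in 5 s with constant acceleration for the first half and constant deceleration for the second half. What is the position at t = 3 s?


Symmetric rest-to-rest: each phase covers (pf-p0)/2 in time T/2. 0.5*a*(T/2)^2 = (pf-p0)/2 => a = 4*(pf-p0)/T^2
a = 4*(9.5-0.7)/5^2 = 1.408
t = 3 is in the deceleration phase (t > T/2).
p = pf - 0.5*a*(T-t)^2 = 9.5 - 0.5*1.408*2^2
= 6.684


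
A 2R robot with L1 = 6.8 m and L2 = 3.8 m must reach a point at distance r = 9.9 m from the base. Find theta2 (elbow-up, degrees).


cos(theta2) = (r^2 - L1^2 - L2^2) / (2*L1*L2)
cos(theta2) = (98.01 - 46.24 - 14.44) / 51.68
cos(theta2) = 0.72233
theta2 = 43.7528 degrees


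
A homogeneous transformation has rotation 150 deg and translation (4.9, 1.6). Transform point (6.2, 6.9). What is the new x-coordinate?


x' = cos(theta)*px - sin(theta)*py + tx
= -0.866*6.2 - 0.5*6.9 + 4.9
= -3.9194


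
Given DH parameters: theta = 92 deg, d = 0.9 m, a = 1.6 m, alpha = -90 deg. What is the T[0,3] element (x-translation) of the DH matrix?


T[0,3] = a * cos(theta)
= 1.6 * cos(92 deg)
= 1.6 * -0.0349
= -0.0558


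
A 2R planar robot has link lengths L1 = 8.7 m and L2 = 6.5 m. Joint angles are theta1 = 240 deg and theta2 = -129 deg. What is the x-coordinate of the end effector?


Convert angles to radians: theta1 = 4.1888, theta2 = -2.2515
x = L1*cos(theta1) + L2*cos(theta1+theta2)
x = -4.35 + -2.3294
x = -6.6794


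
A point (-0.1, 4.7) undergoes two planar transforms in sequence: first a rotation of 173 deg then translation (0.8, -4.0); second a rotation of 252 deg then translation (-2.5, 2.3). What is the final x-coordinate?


After transform 1:
x1 = cos(173)*-0.1 - sin(173)*4.7 + 0.8 = 0.3265
y1 = sin(173)*-0.1 + cos(173)*4.7 + -4.0 = -8.6772
After transform 2:
x2 = cos(252)*0.3265 - sin(252)*-8.6772 + -2.5
= -10.8533


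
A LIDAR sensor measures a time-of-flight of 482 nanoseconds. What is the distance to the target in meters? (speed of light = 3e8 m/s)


tof = 482 ns = 4.82e-07 s
dist = c * tof / 2
= 3e8 * 4.82e-07 / 2
= 72.3 m


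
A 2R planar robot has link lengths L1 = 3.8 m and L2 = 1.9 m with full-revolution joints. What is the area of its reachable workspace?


r_max = L1 + L2 = 5.7 m
r_min = |L1 - L2| = 1.9 m
Area = pi*(r_max^2 - r_min^2)
= pi*(32.49 - 3.61)
= pi * 28.88
= 90.7292 m^2


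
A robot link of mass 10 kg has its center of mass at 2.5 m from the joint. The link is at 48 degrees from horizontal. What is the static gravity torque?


tau = m*g*L*cos(angle)
= 10 * 9.81 * 2.5 * cos(48 deg)
= 10 * 9.81 * 2.5 * 0.6691
= 164.1043 Nm


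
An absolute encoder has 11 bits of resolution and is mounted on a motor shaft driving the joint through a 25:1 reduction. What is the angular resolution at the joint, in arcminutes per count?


counts = 2^11 = 2048
effective counts at joint = 2048 * 25 = 51200
resolution = 360*60 / 51200
= 0.4219 arcmin/count


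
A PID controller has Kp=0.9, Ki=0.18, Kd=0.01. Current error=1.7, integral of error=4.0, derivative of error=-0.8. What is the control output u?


u = Kp*e + Ki*int(e) + Kd*de/dt
= 0.9*1.7 + 0.18*4.0 + 0.01*(-0.8)
= 1.53 + 0.72 + -0.008
= 2.242


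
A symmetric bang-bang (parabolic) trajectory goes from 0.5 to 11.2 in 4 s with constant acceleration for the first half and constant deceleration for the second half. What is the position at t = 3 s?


Symmetric rest-to-rest: each phase covers (pf-p0)/2 in time T/2. 0.5*a*(T/2)^2 = (pf-p0)/2 => a = 4*(pf-p0)/T^2
a = 4*(11.2-0.5)/4^2 = 2.675
t = 3 is in the deceleration phase (t > T/2).
p = pf - 0.5*a*(T-t)^2 = 11.2 - 0.5*2.675*1^2
= 9.8625


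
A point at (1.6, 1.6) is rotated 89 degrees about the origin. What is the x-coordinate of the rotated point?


x' = x*cos(theta) - y*sin(theta)
cos(89 deg) = 0.0175, sin(89 deg) = 0.9998
x' = 1.6 * 0.0175 - 1.6 * 0.9998
= 0.0279 - 1.5998
= -1.5718


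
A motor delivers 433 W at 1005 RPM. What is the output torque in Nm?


omega = 1005 * 2*pi/60 = 105.2434 rad/s
tau = P / omega = 433 / 105.2434
= 4.1143 Nm


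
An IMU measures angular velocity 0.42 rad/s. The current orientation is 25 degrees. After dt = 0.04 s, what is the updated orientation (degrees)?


delta_theta = w * dt = 0.42 * 0.04 = 0.0168 rad
= 0.9626 deg
theta_new = 25 + 0.9626 = 25.9626 deg


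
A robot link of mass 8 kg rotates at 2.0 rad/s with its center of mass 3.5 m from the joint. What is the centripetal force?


F = m * omega^2 * r
= 8 * 2.0^2 * 3.5
= 8 * 4.0 * 3.5
= 112.0 N


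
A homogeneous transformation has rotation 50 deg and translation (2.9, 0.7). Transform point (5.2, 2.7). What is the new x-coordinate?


x' = cos(theta)*px - sin(theta)*py + tx
= 0.6428*5.2 - 0.766*2.7 + 2.9
= 4.1742


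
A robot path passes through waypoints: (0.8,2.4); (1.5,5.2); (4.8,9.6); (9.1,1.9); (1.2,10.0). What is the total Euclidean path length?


Segment lengths:
  seg1 = sqrt((0.7)^2 + (2.8)^2) = 2.8862
  seg2 = sqrt((3.3)^2 + (4.4)^2) = 5.5
  seg3 = sqrt((4.3)^2 + (-7.7)^2) = 8.8193
  seg4 = sqrt((-7.9)^2 + (8.1)^2) = 11.3146
Total = 28.5201


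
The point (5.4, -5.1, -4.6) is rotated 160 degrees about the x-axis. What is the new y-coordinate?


Rotation about x-axis: y' = y*cos(theta) - z*sin(theta)
= -5.1 * -0.9397 - -4.6 * 0.342
= 6.3657


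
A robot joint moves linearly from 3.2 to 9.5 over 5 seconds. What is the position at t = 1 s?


s = t/T = 1/5 = 0.2
p(t) = p0 + (pf-p0)*s
= 3.2 + (9.5 - 3.2) * 0.2
= 4.46


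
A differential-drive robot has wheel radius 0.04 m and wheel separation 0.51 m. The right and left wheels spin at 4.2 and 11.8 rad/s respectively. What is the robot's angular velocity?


vR = r*wR = 0.04*4.2 = 0.168 m/s
vL = r*wL = 0.04*11.8 = 0.472 m/s
v = (vR+vL)/2 = 0.32 m/s
omega = (vR-vL)/L = -0.5961 rad/s
angular velocity = -0.5961 rad/s


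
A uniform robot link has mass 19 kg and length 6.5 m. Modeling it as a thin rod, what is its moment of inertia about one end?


I = (1/3) * m * L^2
= (1/3) * 19 * 6.5^2
= 0.333333 * 19 * 42.25
= 267.5833 kg*m^2


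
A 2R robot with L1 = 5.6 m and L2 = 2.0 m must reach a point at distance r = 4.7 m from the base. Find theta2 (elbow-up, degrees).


cos(theta2) = (r^2 - L1^2 - L2^2) / (2*L1*L2)
cos(theta2) = (22.09 - 31.36 - 4.0) / 22.4
cos(theta2) = -0.592411
theta2 = 126.3283 degrees


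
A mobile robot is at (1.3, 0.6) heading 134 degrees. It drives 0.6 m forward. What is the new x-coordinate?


x_new = x0 + d*cos(theta)
= 1.3 + 0.6*cos(134)
= 1.3 + -0.4168
= 0.8832


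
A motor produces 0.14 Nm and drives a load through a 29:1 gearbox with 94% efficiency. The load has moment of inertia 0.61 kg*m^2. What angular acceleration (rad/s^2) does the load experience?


tau_out = tau_motor * N * eta
= 0.14 * 29 * 0.94 = 3.8164 Nm
alpha = tau_out / I = 3.8164 / 0.61
= 6.2564 rad/s^2


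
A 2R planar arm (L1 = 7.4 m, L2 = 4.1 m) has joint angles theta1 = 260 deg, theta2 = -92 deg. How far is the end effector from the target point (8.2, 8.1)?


End effector via forward kinematics:
x = L1*cos(t1) + L2*cos(t1+t2) = -5.2954
y = L1*sin(t1) + L2*sin(t1+t2) = -6.4351
Distance to target:
d = sqrt((8.2 - -5.2954)^2 + (8.1 - -6.4351)^2)
= sqrt(182.1259 + 211.2703)
= 19.8342 m


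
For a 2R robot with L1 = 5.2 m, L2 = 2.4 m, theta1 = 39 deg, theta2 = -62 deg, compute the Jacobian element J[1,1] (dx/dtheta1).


J[1,1] = -L1*sin(t1) - L2*sin(t1+t2)
= -5.2*sin(39) - 2.4*sin(-23)
= -2.3347


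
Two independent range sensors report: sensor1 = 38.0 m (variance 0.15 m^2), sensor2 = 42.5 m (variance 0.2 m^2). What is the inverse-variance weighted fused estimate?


w1 = (1/var1) / (1/var1 + 1/var2)
   = 6.6667 / (6.6667 + 5.0) = 0.5714
w2 = 1 - w1 = 0.4286
fused = w1*s1 + w2*s2 = 21.7143 + 18.2143
= 39.9286 m


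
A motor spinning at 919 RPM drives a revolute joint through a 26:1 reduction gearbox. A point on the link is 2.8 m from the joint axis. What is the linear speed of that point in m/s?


omega_motor = 919 * 2*pi/60 = 96.2375 rad/s
omega_joint = omega_motor / 26 = 3.7014 rad/s
v = omega_joint * r = 3.7014 * 2.8
= 10.364 m/s


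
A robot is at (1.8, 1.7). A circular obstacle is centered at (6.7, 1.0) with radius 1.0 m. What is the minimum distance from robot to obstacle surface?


center_dist = sqrt((1.8-6.7)^2 + (1.7-1.0)^2)
= sqrt(24.01 + 0.49)
= 4.9497
min_dist = center_dist - radius = 4.9497 - 1.0 = 3.9497 m


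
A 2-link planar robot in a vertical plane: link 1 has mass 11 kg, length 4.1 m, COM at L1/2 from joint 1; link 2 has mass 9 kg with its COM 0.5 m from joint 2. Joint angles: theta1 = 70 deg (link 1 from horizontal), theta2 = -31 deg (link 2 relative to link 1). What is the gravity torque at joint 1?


Horizontal distance from joint 1 to link-1 COM:
  x_c1 = (L1/2)*cos(t1) = 2.05 * 0.342 = 0.7011 m
Horizontal distance from joint 1 to link-2 COM:
  x_c2 = L1*cos(t1) + Lc2*cos(t1+t2)
       = 4.1*0.342 + 0.5*0.7771 = 1.7909 m
tau1 = m1*g*x_c1 + m2*g*x_c2
     = 11*9.81*0.7011 + 9*9.81*1.7909
     = 75.6602 + 158.1146
     = 233.7748 Nm


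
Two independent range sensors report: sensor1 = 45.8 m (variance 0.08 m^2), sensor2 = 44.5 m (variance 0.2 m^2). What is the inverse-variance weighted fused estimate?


w1 = (1/var1) / (1/var1 + 1/var2)
   = 12.5 / (12.5 + 5.0) = 0.7143
w2 = 1 - w1 = 0.2857
fused = w1*s1 + w2*s2 = 32.7143 + 12.7143
= 45.4286 m


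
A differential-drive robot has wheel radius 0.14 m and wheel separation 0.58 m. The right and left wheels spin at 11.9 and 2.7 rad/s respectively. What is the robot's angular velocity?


vR = r*wR = 0.14*11.9 = 1.666 m/s
vL = r*wL = 0.14*2.7 = 0.378 m/s
v = (vR+vL)/2 = 1.022 m/s
omega = (vR-vL)/L = 2.2207 rad/s
angular velocity = 2.2207 rad/s


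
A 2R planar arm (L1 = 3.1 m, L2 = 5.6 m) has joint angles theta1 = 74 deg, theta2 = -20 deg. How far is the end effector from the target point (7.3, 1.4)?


End effector via forward kinematics:
x = L1*cos(t1) + L2*cos(t1+t2) = 4.1461
y = L1*sin(t1) + L2*sin(t1+t2) = 7.5104
Distance to target:
d = sqrt((7.3 - 4.1461)^2 + (1.4 - 7.5104)^2)
= sqrt(9.9473 + 37.3371)
= 6.8764 m


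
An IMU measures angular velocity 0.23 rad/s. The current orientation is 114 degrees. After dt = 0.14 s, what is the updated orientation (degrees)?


delta_theta = w * dt = 0.23 * 0.14 = 0.0322 rad
= 1.8449 deg
theta_new = 114 + 1.8449 = 115.8449 deg


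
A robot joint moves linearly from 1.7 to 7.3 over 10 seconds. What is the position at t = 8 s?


s = t/T = 8/10 = 0.8
p(t) = p0 + (pf-p0)*s
= 1.7 + (7.3 - 1.7) * 0.8
= 6.18


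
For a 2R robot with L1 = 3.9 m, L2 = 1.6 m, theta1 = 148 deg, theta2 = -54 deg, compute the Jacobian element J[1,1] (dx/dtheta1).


J[1,1] = -L1*sin(t1) - L2*sin(t1+t2)
= -3.9*sin(148) - 1.6*sin(94)
= -3.6628


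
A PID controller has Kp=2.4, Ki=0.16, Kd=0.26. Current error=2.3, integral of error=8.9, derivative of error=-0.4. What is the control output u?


u = Kp*e + Ki*int(e) + Kd*de/dt
= 2.4*2.3 + 0.16*8.9 + 0.26*(-0.4)
= 5.52 + 1.424 + -0.104
= 6.84


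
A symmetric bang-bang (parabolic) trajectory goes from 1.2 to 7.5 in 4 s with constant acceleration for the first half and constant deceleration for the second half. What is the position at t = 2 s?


Symmetric rest-to-rest: each phase covers (pf-p0)/2 in time T/2. 0.5*a*(T/2)^2 = (pf-p0)/2 => a = 4*(pf-p0)/T^2
a = 4*(7.5-1.2)/4^2 = 1.575
t = 2 is in the acceleration phase (t <= T/2).
p = p0 + 0.5*a*t^2 = 1.2 + 0.5*1.575*2^2
= 4.35


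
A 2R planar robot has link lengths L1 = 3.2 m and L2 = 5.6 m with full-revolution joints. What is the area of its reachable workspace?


r_max = L1 + L2 = 8.8 m
r_min = |L1 - L2| = 2.4 m
Area = pi*(r_max^2 - r_min^2)
= pi*(77.44 - 5.76)
= pi * 71.68
= 225.1894 m^2


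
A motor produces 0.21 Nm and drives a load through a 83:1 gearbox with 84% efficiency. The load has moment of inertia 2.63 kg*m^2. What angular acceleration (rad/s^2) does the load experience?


tau_out = tau_motor * N * eta
= 0.21 * 83 * 0.84 = 14.6412 Nm
alpha = tau_out / I = 14.6412 / 2.63
= 5.567 rad/s^2


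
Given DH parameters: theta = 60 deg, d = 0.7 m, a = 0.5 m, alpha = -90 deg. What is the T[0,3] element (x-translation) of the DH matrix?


T[0,3] = a * cos(theta)
= 0.5 * cos(60 deg)
= 0.5 * 0.5
= 0.25


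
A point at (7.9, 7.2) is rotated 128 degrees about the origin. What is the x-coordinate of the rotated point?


x' = x*cos(theta) - y*sin(theta)
cos(128 deg) = -0.6157, sin(128 deg) = 0.788
x' = 7.9 * -0.6157 - 7.2 * 0.788
= -4.8637 - 5.6737
= -10.5374


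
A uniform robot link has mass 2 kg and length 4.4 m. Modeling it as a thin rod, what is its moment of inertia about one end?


I = (1/3) * m * L^2
= (1/3) * 2 * 4.4^2
= 0.333333 * 2 * 19.36
= 12.9067 kg*m^2


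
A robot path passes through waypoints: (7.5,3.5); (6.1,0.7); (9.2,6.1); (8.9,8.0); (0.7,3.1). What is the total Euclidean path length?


Segment lengths:
  seg1 = sqrt((-1.4)^2 + (-2.8)^2) = 3.1305
  seg2 = sqrt((3.1)^2 + (5.4)^2) = 6.2266
  seg3 = sqrt((-0.3)^2 + (1.9)^2) = 1.9235
  seg4 = sqrt((-8.2)^2 + (-4.9)^2) = 9.5525
Total = 20.8331


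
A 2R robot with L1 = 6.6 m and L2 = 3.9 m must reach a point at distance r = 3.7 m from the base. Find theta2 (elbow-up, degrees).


cos(theta2) = (r^2 - L1^2 - L2^2) / (2*L1*L2)
cos(theta2) = (13.69 - 43.56 - 15.21) / 51.48
cos(theta2) = -0.87568
theta2 = 151.1255 degrees


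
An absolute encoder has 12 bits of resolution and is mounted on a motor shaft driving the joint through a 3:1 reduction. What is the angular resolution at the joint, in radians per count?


counts = 2^12 = 4096
effective counts at joint = 4096 * 3 = 12288
resolution = 2*pi / 12288
= 5.1133e-04 rad/count


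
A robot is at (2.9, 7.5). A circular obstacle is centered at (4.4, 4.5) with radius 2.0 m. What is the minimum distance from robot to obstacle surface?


center_dist = sqrt((2.9-4.4)^2 + (7.5-4.5)^2)
= sqrt(2.25 + 9.0)
= 3.3541
min_dist = center_dist - radius = 3.3541 - 2.0 = 1.3541 m


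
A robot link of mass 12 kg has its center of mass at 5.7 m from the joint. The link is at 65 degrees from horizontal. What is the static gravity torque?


tau = m*g*L*cos(angle)
= 12 * 9.81 * 5.7 * cos(65 deg)
= 12 * 9.81 * 5.7 * 0.4226
= 283.5785 Nm


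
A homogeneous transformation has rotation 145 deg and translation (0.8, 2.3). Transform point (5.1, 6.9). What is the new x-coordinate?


x' = cos(theta)*px - sin(theta)*py + tx
= -0.8192*5.1 - 0.5736*6.9 + 0.8
= -7.3354


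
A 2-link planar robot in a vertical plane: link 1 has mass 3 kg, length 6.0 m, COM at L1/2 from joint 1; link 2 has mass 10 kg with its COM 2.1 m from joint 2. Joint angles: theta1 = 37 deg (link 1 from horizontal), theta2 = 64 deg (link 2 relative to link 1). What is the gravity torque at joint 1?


Horizontal distance from joint 1 to link-1 COM:
  x_c1 = (L1/2)*cos(t1) = 3.0 * 0.7986 = 2.3959 m
Horizontal distance from joint 1 to link-2 COM:
  x_c2 = L1*cos(t1) + Lc2*cos(t1+t2)
       = 6.0*0.7986 + 2.1*-0.1908 = 4.3911 m
tau1 = m1*g*x_c1 + m2*g*x_c2
     = 3*9.81*2.3959 + 10*9.81*4.3911
     = 70.5115 + 430.7683
     = 501.2798 Nm


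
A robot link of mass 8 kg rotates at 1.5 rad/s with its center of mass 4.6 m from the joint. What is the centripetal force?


F = m * omega^2 * r
= 8 * 1.5^2 * 4.6
= 8 * 2.25 * 4.6
= 82.8 N


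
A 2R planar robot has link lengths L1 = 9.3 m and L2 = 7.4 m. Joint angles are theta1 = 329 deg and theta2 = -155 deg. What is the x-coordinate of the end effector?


Convert angles to radians: theta1 = 5.7421, theta2 = -2.7053
x = L1*cos(theta1) + L2*cos(theta1+theta2)
x = 7.9717 + -7.3595
x = 0.6122


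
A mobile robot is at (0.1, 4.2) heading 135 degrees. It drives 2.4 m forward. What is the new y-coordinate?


y_new = y0 + d*sin(theta)
= 4.2 + 2.4*sin(135)
= 4.2 + 1.6971
= 5.8971


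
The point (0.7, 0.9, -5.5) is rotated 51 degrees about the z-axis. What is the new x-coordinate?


Rotation about z-axis: x' = x*cos(theta) - y*sin(theta)
= 0.7 * 0.6293 - 0.9 * 0.7771
= -0.2589


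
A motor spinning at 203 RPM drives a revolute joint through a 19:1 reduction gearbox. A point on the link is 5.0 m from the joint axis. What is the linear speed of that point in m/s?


omega_motor = 203 * 2*pi/60 = 21.2581 rad/s
omega_joint = omega_motor / 19 = 1.1188 rad/s
v = omega_joint * r = 1.1188 * 5.0
= 5.5942 m/s


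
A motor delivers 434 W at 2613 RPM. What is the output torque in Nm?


omega = 2613 * 2*pi/60 = 273.6327 rad/s
tau = P / omega = 434 / 273.6327
= 1.5861 Nm


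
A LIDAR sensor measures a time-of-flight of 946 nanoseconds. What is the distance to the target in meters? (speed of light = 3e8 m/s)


tof = 946 ns = 9.46e-07 s
dist = c * tof / 2
= 3e8 * 9.46e-07 / 2
= 141.9 m


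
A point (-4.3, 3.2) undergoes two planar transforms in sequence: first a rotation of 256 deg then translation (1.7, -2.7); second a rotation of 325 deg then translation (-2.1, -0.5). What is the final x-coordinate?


After transform 1:
x1 = cos(256)*-4.3 - sin(256)*3.2 + 1.7 = 5.8452
y1 = sin(256)*-4.3 + cos(256)*3.2 + -2.7 = 0.6981
After transform 2:
x2 = cos(325)*5.8452 - sin(325)*0.6981 + -2.1
= 3.0885


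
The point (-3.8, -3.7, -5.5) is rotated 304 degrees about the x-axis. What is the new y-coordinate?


Rotation about x-axis: y' = y*cos(theta) - z*sin(theta)
= -3.7 * 0.5592 - -5.5 * -0.829
= -6.6287


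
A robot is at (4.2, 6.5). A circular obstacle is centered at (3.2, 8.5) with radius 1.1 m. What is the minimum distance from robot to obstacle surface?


center_dist = sqrt((4.2-3.2)^2 + (6.5-8.5)^2)
= sqrt(1.0 + 4.0)
= 2.2361
min_dist = center_dist - radius = 2.2361 - 1.1 = 1.1361 m


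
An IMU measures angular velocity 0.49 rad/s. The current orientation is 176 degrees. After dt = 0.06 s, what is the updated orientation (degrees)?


delta_theta = w * dt = 0.49 * 0.06 = 0.0294 rad
= 1.6845 deg
theta_new = 176 + 1.6845 = 177.6845 deg


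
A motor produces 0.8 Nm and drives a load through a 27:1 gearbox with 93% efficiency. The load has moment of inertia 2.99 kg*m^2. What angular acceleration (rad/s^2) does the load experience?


tau_out = tau_motor * N * eta
= 0.8 * 27 * 0.93 = 20.088 Nm
alpha = tau_out / I = 20.088 / 2.99
= 6.7184 rad/s^2


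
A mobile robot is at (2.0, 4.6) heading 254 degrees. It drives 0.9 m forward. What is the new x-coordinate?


x_new = x0 + d*cos(theta)
= 2.0 + 0.9*cos(254)
= 2.0 + -0.2481
= 1.7519


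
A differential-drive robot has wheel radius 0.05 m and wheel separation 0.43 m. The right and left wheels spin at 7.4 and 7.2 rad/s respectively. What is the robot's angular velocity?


vR = r*wR = 0.05*7.4 = 0.37 m/s
vL = r*wL = 0.05*7.2 = 0.36 m/s
v = (vR+vL)/2 = 0.365 m/s
omega = (vR-vL)/L = 0.0233 rad/s
angular velocity = 0.0233 rad/s


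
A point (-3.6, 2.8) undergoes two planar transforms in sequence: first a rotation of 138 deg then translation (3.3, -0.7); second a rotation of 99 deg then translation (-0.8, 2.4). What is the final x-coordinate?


After transform 1:
x1 = cos(138)*-3.6 - sin(138)*2.8 + 3.3 = 4.1018
y1 = sin(138)*-3.6 + cos(138)*2.8 + -0.7 = -5.1897
After transform 2:
x2 = cos(99)*4.1018 - sin(99)*-5.1897 + -0.8
= 3.6841


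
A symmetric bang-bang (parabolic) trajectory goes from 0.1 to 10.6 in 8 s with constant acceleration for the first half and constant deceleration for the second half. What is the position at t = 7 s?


Symmetric rest-to-rest: each phase covers (pf-p0)/2 in time T/2. 0.5*a*(T/2)^2 = (pf-p0)/2 => a = 4*(pf-p0)/T^2
a = 4*(10.6-0.1)/8^2 = 0.6562
t = 7 is in the deceleration phase (t > T/2).
p = pf - 0.5*a*(T-t)^2 = 10.6 - 0.5*0.6562*1^2
= 10.2719


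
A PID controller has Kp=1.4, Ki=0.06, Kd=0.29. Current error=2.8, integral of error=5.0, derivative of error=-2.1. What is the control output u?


u = Kp*e + Ki*int(e) + Kd*de/dt
= 1.4*2.8 + 0.06*5.0 + 0.29*(-2.1)
= 3.92 + 0.3 + -0.609
= 3.611


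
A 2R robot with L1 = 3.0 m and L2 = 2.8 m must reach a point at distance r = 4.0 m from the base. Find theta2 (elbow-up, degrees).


cos(theta2) = (r^2 - L1^2 - L2^2) / (2*L1*L2)
cos(theta2) = (16.0 - 9.0 - 7.84) / 16.8
cos(theta2) = -0.05
theta2 = 92.866 degrees


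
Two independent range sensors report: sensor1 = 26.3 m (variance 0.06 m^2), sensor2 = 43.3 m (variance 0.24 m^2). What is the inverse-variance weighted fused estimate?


w1 = (1/var1) / (1/var1 + 1/var2)
   = 16.6667 / (16.6667 + 4.1667) = 0.8
w2 = 1 - w1 = 0.2
fused = w1*s1 + w2*s2 = 21.04 + 8.66
= 29.7 m


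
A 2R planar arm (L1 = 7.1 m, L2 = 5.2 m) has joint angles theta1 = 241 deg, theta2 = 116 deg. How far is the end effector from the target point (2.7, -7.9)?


End effector via forward kinematics:
x = L1*cos(t1) + L2*cos(t1+t2) = 1.7507
y = L1*sin(t1) + L2*sin(t1+t2) = -6.4819
Distance to target:
d = sqrt((2.7 - 1.7507)^2 + (-7.9 - -6.4819)^2)
= sqrt(0.9011 + 2.0109)
= 1.7065 m


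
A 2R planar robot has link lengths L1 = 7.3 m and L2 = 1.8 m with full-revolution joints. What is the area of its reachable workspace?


r_max = L1 + L2 = 9.1 m
r_min = |L1 - L2| = 5.5 m
Area = pi*(r_max^2 - r_min^2)
= pi*(82.81 - 30.25)
= pi * 52.56
= 165.1221 m^2


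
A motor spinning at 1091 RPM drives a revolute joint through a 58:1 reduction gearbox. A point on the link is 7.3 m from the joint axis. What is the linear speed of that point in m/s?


omega_motor = 1091 * 2*pi/60 = 114.2493 rad/s
omega_joint = omega_motor / 58 = 1.9698 rad/s
v = omega_joint * r = 1.9698 * 7.3
= 14.3796 m/s


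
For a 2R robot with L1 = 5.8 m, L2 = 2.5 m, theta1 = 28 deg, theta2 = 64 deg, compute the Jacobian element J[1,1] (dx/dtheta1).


J[1,1] = -L1*sin(t1) - L2*sin(t1+t2)
= -5.8*sin(28) - 2.5*sin(92)
= -5.2214


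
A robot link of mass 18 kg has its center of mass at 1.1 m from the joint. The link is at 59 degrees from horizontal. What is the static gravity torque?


tau = m*g*L*cos(angle)
= 18 * 9.81 * 1.1 * cos(59 deg)
= 18 * 9.81 * 1.1 * 0.515
= 100.04 Nm


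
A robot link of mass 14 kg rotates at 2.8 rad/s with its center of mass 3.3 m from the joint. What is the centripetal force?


F = m * omega^2 * r
= 14 * 2.8^2 * 3.3
= 14 * 7.84 * 3.3
= 362.208 N


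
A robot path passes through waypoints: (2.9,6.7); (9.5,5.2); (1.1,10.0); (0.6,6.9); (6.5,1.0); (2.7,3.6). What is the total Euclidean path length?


Segment lengths:
  seg1 = sqrt((6.6)^2 + (-1.5)^2) = 6.7683
  seg2 = sqrt((-8.4)^2 + (4.8)^2) = 9.6747
  seg3 = sqrt((-0.5)^2 + (-3.1)^2) = 3.1401
  seg4 = sqrt((5.9)^2 + (-5.9)^2) = 8.3439
  seg5 = sqrt((-3.8)^2 + (2.6)^2) = 4.6043
Total = 32.5313


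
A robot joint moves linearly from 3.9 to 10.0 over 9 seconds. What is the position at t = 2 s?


s = t/T = 2/9 = 0.2222
p(t) = p0 + (pf-p0)*s
= 3.9 + (10.0 - 3.9) * 0.2222
= 5.2556


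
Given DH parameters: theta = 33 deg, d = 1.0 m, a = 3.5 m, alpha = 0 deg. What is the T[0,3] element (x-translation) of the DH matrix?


T[0,3] = a * cos(theta)
= 3.5 * cos(33 deg)
= 3.5 * 0.8387
= 2.9353


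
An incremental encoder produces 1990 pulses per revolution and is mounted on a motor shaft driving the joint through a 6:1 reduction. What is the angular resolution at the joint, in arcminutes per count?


counts per rev = 1990
effective counts at joint = 1990 * 6 = 11940
resolution = 360*60 / 11940
= 1.809 arcmin/count


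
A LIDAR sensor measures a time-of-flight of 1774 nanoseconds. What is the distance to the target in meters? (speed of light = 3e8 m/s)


tof = 1774 ns = 1.774e-06 s
dist = c * tof / 2
= 3e8 * 1.774e-06 / 2
= 266.1 m


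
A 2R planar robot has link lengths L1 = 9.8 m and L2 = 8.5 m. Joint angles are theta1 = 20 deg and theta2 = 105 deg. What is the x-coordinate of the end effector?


Convert angles to radians: theta1 = 0.3491, theta2 = 1.8326
x = L1*cos(theta1) + L2*cos(theta1+theta2)
x = 9.209 + -4.8754
x = 4.3336


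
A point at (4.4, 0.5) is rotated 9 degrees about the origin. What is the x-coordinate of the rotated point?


x' = x*cos(theta) - y*sin(theta)
cos(9 deg) = 0.9877, sin(9 deg) = 0.1564
x' = 4.4 * 0.9877 - 0.5 * 0.1564
= 4.3458 - 0.0782
= 4.2676


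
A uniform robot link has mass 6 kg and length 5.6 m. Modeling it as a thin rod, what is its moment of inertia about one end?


I = (1/3) * m * L^2
= (1/3) * 6 * 5.6^2
= 0.333333 * 6 * 31.36
= 62.72 kg*m^2


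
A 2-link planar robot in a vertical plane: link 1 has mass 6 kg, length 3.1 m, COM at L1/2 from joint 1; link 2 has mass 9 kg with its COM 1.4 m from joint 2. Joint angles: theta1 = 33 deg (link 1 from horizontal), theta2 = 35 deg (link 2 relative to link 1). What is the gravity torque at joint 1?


Horizontal distance from joint 1 to link-1 COM:
  x_c1 = (L1/2)*cos(t1) = 1.55 * 0.8387 = 1.2999 m
Horizontal distance from joint 1 to link-2 COM:
  x_c2 = L1*cos(t1) + Lc2*cos(t1+t2)
       = 3.1*0.8387 + 1.4*0.3746 = 3.1243 m
tau1 = m1*g*x_c1 + m2*g*x_c2
     = 6*9.81*1.2999 + 9*9.81*3.1243
     = 76.5144 + 275.8469
     = 352.3614 Nm


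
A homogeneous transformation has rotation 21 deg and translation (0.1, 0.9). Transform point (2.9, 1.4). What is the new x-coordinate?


x' = cos(theta)*px - sin(theta)*py + tx
= 0.9336*2.9 - 0.3584*1.4 + 0.1
= 2.3057


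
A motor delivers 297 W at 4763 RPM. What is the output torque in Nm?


omega = 4763 * 2*pi/60 = 498.7802 rad/s
tau = P / omega = 297 / 498.7802
= 0.5955 Nm


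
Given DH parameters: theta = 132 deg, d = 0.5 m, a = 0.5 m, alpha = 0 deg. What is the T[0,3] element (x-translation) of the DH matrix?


T[0,3] = a * cos(theta)
= 0.5 * cos(132 deg)
= 0.5 * -0.6691
= -0.3346


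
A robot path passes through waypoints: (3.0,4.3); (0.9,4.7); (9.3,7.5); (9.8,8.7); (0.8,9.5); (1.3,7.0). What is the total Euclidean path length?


Segment lengths:
  seg1 = sqrt((-2.1)^2 + (0.4)^2) = 2.1378
  seg2 = sqrt((8.4)^2 + (2.8)^2) = 8.8544
  seg3 = sqrt((0.5)^2 + (1.2)^2) = 1.3
  seg4 = sqrt((-9.0)^2 + (0.8)^2) = 9.0355
  seg5 = sqrt((0.5)^2 + (-2.5)^2) = 2.5495
Total = 23.8771


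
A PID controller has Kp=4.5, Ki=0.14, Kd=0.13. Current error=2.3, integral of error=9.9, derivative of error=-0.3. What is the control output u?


u = Kp*e + Ki*int(e) + Kd*de/dt
= 4.5*2.3 + 0.14*9.9 + 0.13*(-0.3)
= 10.35 + 1.386 + -0.039
= 11.697


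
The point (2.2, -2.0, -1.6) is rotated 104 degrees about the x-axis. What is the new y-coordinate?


Rotation about x-axis: y' = y*cos(theta) - z*sin(theta)
= -2.0 * -0.2419 - -1.6 * 0.9703
= 2.0363


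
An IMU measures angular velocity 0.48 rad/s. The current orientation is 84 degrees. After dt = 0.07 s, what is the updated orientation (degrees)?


delta_theta = w * dt = 0.48 * 0.07 = 0.0336 rad
= 1.9251 deg
theta_new = 84 + 1.9251 = 85.9251 deg


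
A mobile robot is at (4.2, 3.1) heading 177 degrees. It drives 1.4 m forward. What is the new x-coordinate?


x_new = x0 + d*cos(theta)
= 4.2 + 1.4*cos(177)
= 4.2 + -1.3981
= 2.8019


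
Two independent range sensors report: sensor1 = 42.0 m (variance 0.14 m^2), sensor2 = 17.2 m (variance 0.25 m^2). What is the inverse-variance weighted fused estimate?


w1 = (1/var1) / (1/var1 + 1/var2)
   = 7.1429 / (7.1429 + 4.0) = 0.641
w2 = 1 - w1 = 0.359
fused = w1*s1 + w2*s2 = 26.9231 + 6.1744
= 33.0974 m


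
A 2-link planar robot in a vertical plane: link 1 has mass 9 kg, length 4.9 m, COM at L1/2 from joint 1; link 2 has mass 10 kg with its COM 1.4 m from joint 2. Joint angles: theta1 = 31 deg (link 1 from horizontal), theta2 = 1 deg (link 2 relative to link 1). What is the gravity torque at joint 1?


Horizontal distance from joint 1 to link-1 COM:
  x_c1 = (L1/2)*cos(t1) = 2.45 * 0.8572 = 2.1001 m
Horizontal distance from joint 1 to link-2 COM:
  x_c2 = L1*cos(t1) + Lc2*cos(t1+t2)
       = 4.9*0.8572 + 1.4*0.848 = 5.3874 m
tau1 = m1*g*x_c1 + m2*g*x_c2
     = 9*9.81*2.1001 + 10*9.81*5.3874
     = 185.4143 + 528.5027
     = 713.917 Nm


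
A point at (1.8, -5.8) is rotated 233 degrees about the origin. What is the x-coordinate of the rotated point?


x' = x*cos(theta) - y*sin(theta)
cos(233 deg) = -0.6018, sin(233 deg) = -0.7986
x' = 1.8 * -0.6018 - -5.8 * -0.7986
= -1.0833 - 4.6321
= -5.7154


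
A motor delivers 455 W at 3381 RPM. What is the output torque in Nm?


omega = 3381 * 2*pi/60 = 354.0575 rad/s
tau = P / omega = 455 / 354.0575
= 1.2851 Nm


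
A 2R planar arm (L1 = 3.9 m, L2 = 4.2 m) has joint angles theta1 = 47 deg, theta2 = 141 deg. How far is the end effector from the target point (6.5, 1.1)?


End effector via forward kinematics:
x = L1*cos(t1) + L2*cos(t1+t2) = -1.4993
y = L1*sin(t1) + L2*sin(t1+t2) = 2.2678
Distance to target:
d = sqrt((6.5 - -1.4993)^2 + (1.1 - 2.2678)^2)
= sqrt(63.9893 + 1.3636)
= 8.0841 m


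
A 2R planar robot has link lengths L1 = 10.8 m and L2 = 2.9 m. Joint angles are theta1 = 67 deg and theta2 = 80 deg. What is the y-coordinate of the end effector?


Convert angles to radians: theta1 = 1.1694, theta2 = 1.3963
y = L1*sin(theta1) + L2*sin(theta1+theta2)
y = 9.9415 + 1.5795
y = 11.5209


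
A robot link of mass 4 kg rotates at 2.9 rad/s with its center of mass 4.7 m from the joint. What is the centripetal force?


F = m * omega^2 * r
= 4 * 2.9^2 * 4.7
= 4 * 8.41 * 4.7
= 158.108 N


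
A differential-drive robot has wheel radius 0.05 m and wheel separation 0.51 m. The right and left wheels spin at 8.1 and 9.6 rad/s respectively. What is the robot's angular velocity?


vR = r*wR = 0.05*8.1 = 0.405 m/s
vL = r*wL = 0.05*9.6 = 0.48 m/s
v = (vR+vL)/2 = 0.4425 m/s
omega = (vR-vL)/L = -0.1471 rad/s
angular velocity = -0.1471 rad/s


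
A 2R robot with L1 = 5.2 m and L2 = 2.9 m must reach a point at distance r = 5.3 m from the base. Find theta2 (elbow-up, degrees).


cos(theta2) = (r^2 - L1^2 - L2^2) / (2*L1*L2)
cos(theta2) = (28.09 - 27.04 - 8.41) / 30.16
cos(theta2) = -0.244032
theta2 = 104.1246 degrees


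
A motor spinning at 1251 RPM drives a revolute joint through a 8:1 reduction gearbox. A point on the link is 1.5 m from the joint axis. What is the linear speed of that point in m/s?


omega_motor = 1251 * 2*pi/60 = 131.0044 rad/s
omega_joint = omega_motor / 8 = 16.3756 rad/s
v = omega_joint * r = 16.3756 * 1.5
= 24.5633 m/s


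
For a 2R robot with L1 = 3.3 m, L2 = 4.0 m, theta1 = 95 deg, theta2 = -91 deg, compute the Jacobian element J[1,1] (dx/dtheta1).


J[1,1] = -L1*sin(t1) - L2*sin(t1+t2)
= -3.3*sin(95) - 4.0*sin(4)
= -3.5665


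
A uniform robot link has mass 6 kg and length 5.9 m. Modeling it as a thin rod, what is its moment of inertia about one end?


I = (1/3) * m * L^2
= (1/3) * 6 * 5.9^2
= 0.333333 * 6 * 34.81
= 69.62 kg*m^2


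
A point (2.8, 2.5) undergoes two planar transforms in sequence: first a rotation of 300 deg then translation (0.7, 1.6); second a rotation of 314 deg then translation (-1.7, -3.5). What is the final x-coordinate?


After transform 1:
x1 = cos(300)*2.8 - sin(300)*2.5 + 0.7 = 4.2651
y1 = sin(300)*2.8 + cos(300)*2.5 + 1.6 = 0.4251
After transform 2:
x2 = cos(314)*4.2651 - sin(314)*0.4251 + -1.7
= 1.5686


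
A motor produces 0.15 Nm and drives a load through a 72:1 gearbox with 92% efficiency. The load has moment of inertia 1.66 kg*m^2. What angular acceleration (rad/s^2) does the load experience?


tau_out = tau_motor * N * eta
= 0.15 * 72 * 0.92 = 9.936 Nm
alpha = tau_out / I = 9.936 / 1.66
= 5.9855 rad/s^2


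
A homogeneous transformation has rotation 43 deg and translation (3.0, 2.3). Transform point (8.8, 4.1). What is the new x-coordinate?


x' = cos(theta)*px - sin(theta)*py + tx
= 0.7314*8.8 - 0.682*4.1 + 3.0
= 6.6397


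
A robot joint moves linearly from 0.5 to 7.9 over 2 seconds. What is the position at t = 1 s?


s = t/T = 1/2 = 0.5
p(t) = p0 + (pf-p0)*s
= 0.5 + (7.9 - 0.5) * 0.5
= 4.2


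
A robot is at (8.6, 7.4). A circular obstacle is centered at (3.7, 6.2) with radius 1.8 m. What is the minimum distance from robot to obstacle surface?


center_dist = sqrt((8.6-3.7)^2 + (7.4-6.2)^2)
= sqrt(24.01 + 1.44)
= 5.0448
min_dist = center_dist - radius = 5.0448 - 1.8 = 3.2448 m


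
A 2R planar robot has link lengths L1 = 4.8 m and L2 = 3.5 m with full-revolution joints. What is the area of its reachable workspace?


r_max = L1 + L2 = 8.3 m
r_min = |L1 - L2| = 1.3 m
Area = pi*(r_max^2 - r_min^2)
= pi*(68.89 - 1.69)
= pi * 67.2
= 211.115 m^2


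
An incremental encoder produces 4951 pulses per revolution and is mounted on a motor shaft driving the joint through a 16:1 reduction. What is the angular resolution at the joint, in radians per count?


counts per rev = 4951
effective counts at joint = 4951 * 16 = 79216
resolution = 2*pi / 79216
= 7.9317e-05 rad/count


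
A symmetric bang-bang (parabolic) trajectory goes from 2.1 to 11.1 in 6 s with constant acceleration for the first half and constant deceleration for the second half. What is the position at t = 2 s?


Symmetric rest-to-rest: each phase covers (pf-p0)/2 in time T/2. 0.5*a*(T/2)^2 = (pf-p0)/2 => a = 4*(pf-p0)/T^2
a = 4*(11.1-2.1)/6^2 = 1.0
t = 2 is in the acceleration phase (t <= T/2).
p = p0 + 0.5*a*t^2 = 2.1 + 0.5*1.0*2^2
= 4.1


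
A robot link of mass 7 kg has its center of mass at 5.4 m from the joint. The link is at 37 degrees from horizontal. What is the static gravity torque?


tau = m*g*L*cos(angle)
= 7 * 9.81 * 5.4 * cos(37 deg)
= 7 * 9.81 * 5.4 * 0.7986
= 296.1484 Nm


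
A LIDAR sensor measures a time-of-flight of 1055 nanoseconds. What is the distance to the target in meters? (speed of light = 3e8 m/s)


tof = 1055 ns = 1.055e-06 s
dist = c * tof / 2
= 3e8 * 1.055e-06 / 2
= 158.25 m


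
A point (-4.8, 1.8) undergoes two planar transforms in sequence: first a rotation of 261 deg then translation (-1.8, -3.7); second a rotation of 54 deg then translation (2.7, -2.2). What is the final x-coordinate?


After transform 1:
x1 = cos(261)*-4.8 - sin(261)*1.8 + -1.8 = 0.7287
y1 = sin(261)*-4.8 + cos(261)*1.8 + -3.7 = 0.7593
After transform 2:
x2 = cos(54)*0.7287 - sin(54)*0.7593 + 2.7
= 2.514


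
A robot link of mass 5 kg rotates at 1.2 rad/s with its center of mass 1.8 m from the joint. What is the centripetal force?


F = m * omega^2 * r
= 5 * 1.2^2 * 1.8
= 5 * 1.44 * 1.8
= 12.96 N


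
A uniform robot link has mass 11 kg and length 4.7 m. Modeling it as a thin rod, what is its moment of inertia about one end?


I = (1/3) * m * L^2
= (1/3) * 11 * 4.7^2
= 0.333333 * 11 * 22.09
= 80.9967 kg*m^2


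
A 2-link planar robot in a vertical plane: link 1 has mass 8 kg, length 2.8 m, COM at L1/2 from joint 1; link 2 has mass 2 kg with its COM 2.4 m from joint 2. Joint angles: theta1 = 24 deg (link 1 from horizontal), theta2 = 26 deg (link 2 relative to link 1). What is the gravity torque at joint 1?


Horizontal distance from joint 1 to link-1 COM:
  x_c1 = (L1/2)*cos(t1) = 1.4 * 0.9135 = 1.279 m
Horizontal distance from joint 1 to link-2 COM:
  x_c2 = L1*cos(t1) + Lc2*cos(t1+t2)
       = 2.8*0.9135 + 2.4*0.6428 = 4.1006 m
tau1 = m1*g*x_c1 + m2*g*x_c2
     = 8*9.81*1.279 + 2*9.81*4.1006
     = 100.3731 + 80.4541
     = 180.8272 Nm


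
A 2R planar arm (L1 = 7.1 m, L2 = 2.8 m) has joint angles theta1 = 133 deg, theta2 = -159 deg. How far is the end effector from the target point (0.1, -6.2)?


End effector via forward kinematics:
x = L1*cos(t1) + L2*cos(t1+t2) = -2.3256
y = L1*sin(t1) + L2*sin(t1+t2) = 3.9652
Distance to target:
d = sqrt((0.1 - -2.3256)^2 + (-6.2 - 3.9652)^2)
= sqrt(5.8834 + 103.3307)
= 10.4506 m


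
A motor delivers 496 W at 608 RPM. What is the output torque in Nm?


omega = 608 * 2*pi/60 = 63.6696 rad/s
tau = P / omega = 496 / 63.6696
= 7.7902 Nm


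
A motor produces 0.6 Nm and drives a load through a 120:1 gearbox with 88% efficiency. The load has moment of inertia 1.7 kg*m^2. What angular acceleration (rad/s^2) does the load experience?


tau_out = tau_motor * N * eta
= 0.6 * 120 * 0.88 = 63.36 Nm
alpha = tau_out / I = 63.36 / 1.7
= 37.2706 rad/s^2


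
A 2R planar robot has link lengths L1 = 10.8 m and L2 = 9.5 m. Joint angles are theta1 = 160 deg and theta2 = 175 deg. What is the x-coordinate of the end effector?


Convert angles to radians: theta1 = 2.7925, theta2 = 3.0543
x = L1*cos(theta1) + L2*cos(theta1+theta2)
x = -10.1487 + 8.6099
x = -1.5388


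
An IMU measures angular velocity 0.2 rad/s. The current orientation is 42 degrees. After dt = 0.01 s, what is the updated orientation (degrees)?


delta_theta = w * dt = 0.2 * 0.01 = 0.002 rad
= 0.1146 deg
theta_new = 42 + 0.1146 = 42.1146 deg


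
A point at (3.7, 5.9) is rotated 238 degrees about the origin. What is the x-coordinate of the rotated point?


x' = x*cos(theta) - y*sin(theta)
cos(238 deg) = -0.5299, sin(238 deg) = -0.848
x' = 3.7 * -0.5299 - 5.9 * -0.848
= -1.9607 - -5.0035
= 3.0428


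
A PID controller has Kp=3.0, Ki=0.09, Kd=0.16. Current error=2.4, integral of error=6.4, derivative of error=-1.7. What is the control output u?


u = Kp*e + Ki*int(e) + Kd*de/dt
= 3.0*2.4 + 0.09*6.4 + 0.16*(-1.7)
= 7.2 + 0.576 + -0.272
= 7.504


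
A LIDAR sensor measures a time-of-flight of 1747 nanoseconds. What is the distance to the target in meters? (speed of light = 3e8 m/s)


tof = 1747 ns = 1.747e-06 s
dist = c * tof / 2
= 3e8 * 1.747e-06 / 2
= 262.05 m


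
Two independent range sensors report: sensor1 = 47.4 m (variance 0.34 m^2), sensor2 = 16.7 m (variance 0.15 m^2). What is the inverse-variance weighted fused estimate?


w1 = (1/var1) / (1/var1 + 1/var2)
   = 2.9412 / (2.9412 + 6.6667) = 0.3061
w2 = 1 - w1 = 0.6939
fused = w1*s1 + w2*s2 = 14.5102 + 11.5878
= 26.098 m


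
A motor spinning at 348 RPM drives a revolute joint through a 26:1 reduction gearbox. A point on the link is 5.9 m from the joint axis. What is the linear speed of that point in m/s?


omega_motor = 348 * 2*pi/60 = 36.4425 rad/s
omega_joint = omega_motor / 26 = 1.4016 rad/s
v = omega_joint * r = 1.4016 * 5.9
= 8.2696 m/s


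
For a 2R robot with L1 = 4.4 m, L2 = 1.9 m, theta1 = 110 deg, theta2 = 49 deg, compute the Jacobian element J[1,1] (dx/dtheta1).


J[1,1] = -L1*sin(t1) - L2*sin(t1+t2)
= -4.4*sin(110) - 1.9*sin(159)
= -4.8155


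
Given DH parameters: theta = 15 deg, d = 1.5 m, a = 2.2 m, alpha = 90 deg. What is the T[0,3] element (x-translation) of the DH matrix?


T[0,3] = a * cos(theta)
= 2.2 * cos(15 deg)
= 2.2 * 0.9659
= 2.125


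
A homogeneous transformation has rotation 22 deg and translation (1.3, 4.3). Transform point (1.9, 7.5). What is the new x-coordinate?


x' = cos(theta)*px - sin(theta)*py + tx
= 0.9272*1.9 - 0.3746*7.5 + 1.3
= 0.2521


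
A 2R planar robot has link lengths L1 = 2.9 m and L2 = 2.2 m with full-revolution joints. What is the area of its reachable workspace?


r_max = L1 + L2 = 5.1 m
r_min = |L1 - L2| = 0.7 m
Area = pi*(r_max^2 - r_min^2)
= pi*(26.01 - 0.49)
= pi * 25.52
= 80.1734 m^2


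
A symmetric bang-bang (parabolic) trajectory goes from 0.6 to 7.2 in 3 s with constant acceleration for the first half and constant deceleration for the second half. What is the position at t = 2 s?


Symmetric rest-to-rest: each phase covers (pf-p0)/2 in time T/2. 0.5*a*(T/2)^2 = (pf-p0)/2 => a = 4*(pf-p0)/T^2
a = 4*(7.2-0.6)/3^2 = 2.9333
t = 2 is in the deceleration phase (t > T/2).
p = pf - 0.5*a*(T-t)^2 = 7.2 - 0.5*2.9333*1^2
= 5.7333
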